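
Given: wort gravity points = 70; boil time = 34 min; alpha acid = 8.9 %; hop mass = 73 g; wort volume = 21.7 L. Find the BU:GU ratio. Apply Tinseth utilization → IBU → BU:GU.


U = 1.65·0.000125^(GP/1000)·(1−e^(−0.04t))/4.15;  IBU = (α/100)·m·U·1000/V;  BU:GU = IBU/GP
U = 1.65·0.000125^(70/1000)·(1−e^(−0.04·34))/4.15 = 0.1575
IBU = (8.9/100)·73·0.1575·1000/21.7 = 47.1693
BU:GU = 47.1693/70

0.6738


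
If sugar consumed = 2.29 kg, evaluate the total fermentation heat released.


Q = m_sugar · 590 kJ/kg
Q = 2.29 · 590

1351.1000 kJ


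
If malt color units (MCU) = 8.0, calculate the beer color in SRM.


SRM = 1.4922 · MCU^0.6859
SRM = 1.4922 · 8.0^0.6859

6.2124 SRM


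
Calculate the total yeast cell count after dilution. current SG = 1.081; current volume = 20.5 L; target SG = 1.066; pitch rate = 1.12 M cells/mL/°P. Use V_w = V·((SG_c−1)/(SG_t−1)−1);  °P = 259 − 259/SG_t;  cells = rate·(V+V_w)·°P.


V_w = 20.5·((1.081−1)/(1.066−1)−1) = 4.6591
V_final = 20.5 + 4.6591 = 25.1591
°P = 259 − 259/1.066 = 16.0356
cells = 1.12·25.1591·16.0356

451.8554 billion cells


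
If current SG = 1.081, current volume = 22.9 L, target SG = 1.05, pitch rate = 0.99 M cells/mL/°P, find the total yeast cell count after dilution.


V_w = V·((SG_c−1)/(SG_t−1)−1);  °P = 259 − 259/SG_t;  cells = rate·(V+V_w)·°P
V_w = 22.9·((1.081−1)/(1.05−1)−1) = 14.1980
V_final = 22.9 + 14.1980 = 37.0980
°P = 259 − 259/1.05 = 12.3333
cells = 0.99·37.0980·12.3333

452.9666 billion cells


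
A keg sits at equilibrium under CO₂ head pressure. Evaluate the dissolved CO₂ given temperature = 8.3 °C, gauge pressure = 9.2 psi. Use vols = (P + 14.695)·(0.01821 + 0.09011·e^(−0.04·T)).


vols = (9.2 + 14.695)·(0.01821 + 0.09011·e^(−0.04·8.3))

1.9800 volumes


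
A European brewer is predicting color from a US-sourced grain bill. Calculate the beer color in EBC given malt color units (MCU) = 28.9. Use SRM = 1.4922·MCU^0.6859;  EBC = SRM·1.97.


SRM = 1.4922·28.9^0.6859 = 14.9919
EBC = 14.9919·1.97

29.5341 EBC


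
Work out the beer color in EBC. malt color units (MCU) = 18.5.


SRM = 1.4922·MCU^0.6859;  EBC = SRM·1.97
SRM = 1.4922·18.5^0.6859 = 11.0403
EBC = 11.0403·1.97

21.7494 EBC


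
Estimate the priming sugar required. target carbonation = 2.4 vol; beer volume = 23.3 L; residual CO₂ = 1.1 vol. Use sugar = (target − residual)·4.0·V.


sugar = (2.4 − 1.1)·4.0·23.3

121.1600 g


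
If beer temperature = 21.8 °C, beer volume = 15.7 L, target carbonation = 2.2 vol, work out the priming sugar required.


residual = 14.695·(0.01821 + 0.09011·e^(−0.04·T));  sugar = (target − residual)·4.0·V
residual = 14.695·(0.01821 + 0.09011·e^(−0.04·21.8)) = 0.8212
sugar = (2.2 − 0.8212)·4.0·15.7

86.5856 g


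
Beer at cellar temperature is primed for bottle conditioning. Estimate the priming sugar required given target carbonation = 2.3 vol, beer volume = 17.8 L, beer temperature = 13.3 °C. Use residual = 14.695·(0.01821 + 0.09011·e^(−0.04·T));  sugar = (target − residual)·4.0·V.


residual = 14.695·(0.01821 + 0.09011·e^(−0.04·13.3)) = 1.0454
sugar = (2.3 − 1.0454)·4.0·17.8

89.3240 g


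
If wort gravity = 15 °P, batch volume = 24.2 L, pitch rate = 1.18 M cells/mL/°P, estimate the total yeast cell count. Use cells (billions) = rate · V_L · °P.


cells = 1.18 · 24.2 · 15

428.3400 billion cells


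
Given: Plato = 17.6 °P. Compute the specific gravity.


SG = 259/(259 − P)
SG = 259/(259 − 17.6)

1.0729


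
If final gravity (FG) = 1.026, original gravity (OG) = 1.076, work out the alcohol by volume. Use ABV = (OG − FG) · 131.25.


ABV = (1.076 − 1.026) · 131.25

6.5625 % ABV


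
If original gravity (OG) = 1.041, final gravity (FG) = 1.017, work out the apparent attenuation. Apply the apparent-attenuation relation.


AA = (OG − FG)/(OG − 1) · 100
AA = (1.041 − 1.017)/(1.041 − 1) · 100

58.5366 %


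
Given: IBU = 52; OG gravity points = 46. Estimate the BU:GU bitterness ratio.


BU:GU = IBU / OG_points
BU:GU = 52 / 46

1.1304


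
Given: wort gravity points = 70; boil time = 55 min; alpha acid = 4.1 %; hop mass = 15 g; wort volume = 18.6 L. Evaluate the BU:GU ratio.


U = 1.65·0.000125^(GP/1000)·(1−e^(−0.04t))/4.15;  IBU = (α/100)·m·U·1000/V;  BU:GU = IBU/GP
U = 1.65·0.000125^(70/1000)·(1−e^(−0.04·55))/4.15 = 0.1885
IBU = (4.1/100)·15·0.1885·1000/18.6 = 6.2313
BU:GU = 6.2313/70

0.0890


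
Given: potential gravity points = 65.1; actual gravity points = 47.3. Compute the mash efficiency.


efficiency = actual / potential × 100
efficiency = 47.3 / 65.1 × 100

72.6575 %


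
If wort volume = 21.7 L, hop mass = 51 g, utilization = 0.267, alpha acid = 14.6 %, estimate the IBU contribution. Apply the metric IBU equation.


IBU = (α/100)·mass·U·1000 / V
IBU = (14.6/100)·51·0.267·1000 / 21.7

91.6167 IBU


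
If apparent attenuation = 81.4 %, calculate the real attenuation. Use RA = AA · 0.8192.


RA = 81.4 · 0.8192

66.6829 %


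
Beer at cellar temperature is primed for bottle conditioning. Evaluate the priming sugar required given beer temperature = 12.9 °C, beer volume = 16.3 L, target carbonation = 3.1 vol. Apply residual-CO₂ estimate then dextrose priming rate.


residual = 14.695·(0.01821 + 0.09011·e^(−0.04·T));  sugar = (target − residual)·4.0·V
residual = 14.695·(0.01821 + 0.09011·e^(−0.04·12.9)) = 1.0580
sugar = (3.1 − 1.0580)·4.0·16.3

133.1387 g


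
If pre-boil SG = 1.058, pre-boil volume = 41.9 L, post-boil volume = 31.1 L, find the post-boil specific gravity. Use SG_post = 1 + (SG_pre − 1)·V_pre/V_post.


pts_pre = (1.058 − 1)·1000 = 58.0000
pts_post = 58.0000·41.9/31.1 = 78.1415
SG_post = 1 + 78.1415/1000

1.0781


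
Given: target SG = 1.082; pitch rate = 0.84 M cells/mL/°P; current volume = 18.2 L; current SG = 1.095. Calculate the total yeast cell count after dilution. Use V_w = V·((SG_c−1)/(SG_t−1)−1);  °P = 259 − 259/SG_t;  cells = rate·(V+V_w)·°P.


V_w = 18.2·((1.095−1)/(1.082−1)−1) = 2.8854
V_final = 18.2 + 2.8854 = 21.0854
°P = 259 − 259/1.082 = 19.6285
cells = 0.84·21.0854·19.6285

347.6536 billion cells


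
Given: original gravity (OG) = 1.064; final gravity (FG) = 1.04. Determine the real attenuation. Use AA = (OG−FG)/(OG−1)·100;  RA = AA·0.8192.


AA = (1.064 − 1.04)/(1.064 − 1)·100 = 37.5000
RA = 37.5000·0.8192

30.7200 %


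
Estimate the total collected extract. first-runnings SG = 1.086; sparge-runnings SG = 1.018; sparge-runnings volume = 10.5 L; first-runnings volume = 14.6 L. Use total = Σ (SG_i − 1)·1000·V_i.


first = (1.086 − 1)·1000·14.6 = 1255.6000
sparge = (1.018 − 1)·1000·10.5 = 189.0000
total = 1255.6000 + 189.0000

1444.6000 gravity·L


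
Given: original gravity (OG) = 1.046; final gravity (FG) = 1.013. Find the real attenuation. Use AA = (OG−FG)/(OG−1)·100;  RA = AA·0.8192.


AA = (1.046 − 1.013)/(1.046 − 1)·100 = 71.7391
RA = 71.7391·0.8192

58.7687 %


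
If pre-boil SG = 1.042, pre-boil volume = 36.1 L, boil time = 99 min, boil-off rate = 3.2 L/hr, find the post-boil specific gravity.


V_post = V_pre − rate·(t/60);  SG_post = 1 + (SG_pre−1)·V_pre/V_post
V_post = 36.1 − 3.2·(99/60) = 30.8200
SG_post = 1 + (1.042 − 1)·36.1/30.8200

1.0492


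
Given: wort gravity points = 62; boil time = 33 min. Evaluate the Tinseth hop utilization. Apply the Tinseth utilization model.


U = 1.65·0.000125^(GP/1000) · (1 − e^(−0.04·t))/4.15
bigness = 1.65·0.000125^(62/1000) = 0.9451
boil_factor = (1 − e^(−0.04·33))/4.15 = 0.1766
U = 0.9451 · 0.1766

0.1669


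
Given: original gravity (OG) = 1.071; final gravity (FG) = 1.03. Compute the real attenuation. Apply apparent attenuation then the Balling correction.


AA = (OG−FG)/(OG−1)·100;  RA = AA·0.8192
AA = (1.071 − 1.03)/(1.071 − 1)·100 = 57.7465
RA = 57.7465·0.8192

47.3059 %


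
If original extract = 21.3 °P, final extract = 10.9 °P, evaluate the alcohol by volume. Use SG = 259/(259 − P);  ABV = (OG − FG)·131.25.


OG = 259/(259 − 21.3) = 1.0896
FG = 259/(259 − 10.9) = 1.0439
ABV = (1.0896 − 1.0439)·131.25

5.9948 % ABV


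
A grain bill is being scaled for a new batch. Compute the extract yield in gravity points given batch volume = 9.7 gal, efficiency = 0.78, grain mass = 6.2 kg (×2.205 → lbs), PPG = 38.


points = lbs × PPG × eff / vol
lbs = 6.2 × 2.205 = 13.6710
points = 13.6710 × 38 × 0.78 / 9.7

41.7741 points


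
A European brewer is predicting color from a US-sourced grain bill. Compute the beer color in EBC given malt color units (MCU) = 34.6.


SRM = 1.4922·MCU^0.6859;  EBC = SRM·1.97
SRM = 1.4922·34.6^0.6859 = 16.9621
EBC = 16.9621·1.97

33.4153 EBC


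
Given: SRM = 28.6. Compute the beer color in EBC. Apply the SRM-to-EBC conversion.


EBC = SRM · 1.97
EBC = 28.6 · 1.97

56.3420 EBC


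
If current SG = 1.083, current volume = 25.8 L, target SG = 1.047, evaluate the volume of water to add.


V_water = V·((SG_curr − 1)/(SG_target − 1) − 1)
V_water = 25.8·((1.083 − 1)/(1.047 − 1) − 1)

19.7617 L


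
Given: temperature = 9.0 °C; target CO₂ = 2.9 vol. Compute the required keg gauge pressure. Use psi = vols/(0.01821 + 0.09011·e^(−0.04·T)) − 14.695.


psi = 2.9/(0.01821 + 0.09011·e^(−0.04·9.0)) − 14.695

21.0732 psi


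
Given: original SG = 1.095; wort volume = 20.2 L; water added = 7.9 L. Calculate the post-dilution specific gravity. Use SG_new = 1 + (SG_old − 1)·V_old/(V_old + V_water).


pts = (1.095 − 1)·1000·20.2/(20.2 + 7.9) = 68.2918
SG_new = 1 + 68.2918/1000

1.0683


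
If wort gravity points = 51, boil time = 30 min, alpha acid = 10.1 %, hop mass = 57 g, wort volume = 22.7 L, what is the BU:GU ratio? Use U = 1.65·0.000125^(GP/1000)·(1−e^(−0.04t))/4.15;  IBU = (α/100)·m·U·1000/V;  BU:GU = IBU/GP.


U = 1.65·0.000125^(51/1000)·(1−e^(−0.04·30))/4.15 = 0.1757
IBU = (10.1/100)·57·0.1757·1000/22.7 = 44.5559
BU:GU = 44.5559/51

0.8736


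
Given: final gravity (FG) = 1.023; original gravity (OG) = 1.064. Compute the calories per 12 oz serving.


ABW = (OG−FG)·131.25·0.79/FG;  °P = 259 − 259/SG (for OG→OE and FG→AE);  RE = 0.1808·OE + 0.8192·AE;  Cal = (6.9·ABW + 4·(RE−0.1))·FG·3.55
ABW = (1.064 − 1.023)·131.25·0.79/1.023 = 4.1556
OE = 259 − 259/1.064 = 15.5789 °P
AE = 259 − 259/1.023 = 5.8231 °P
RE = 0.1808·15.5789 + 0.8192·5.8231 = 7.5869 °P
Cal = (6.9·4.1556 + 4·(7.5869−0.1))·1.023·3.55

212.8925 kcal


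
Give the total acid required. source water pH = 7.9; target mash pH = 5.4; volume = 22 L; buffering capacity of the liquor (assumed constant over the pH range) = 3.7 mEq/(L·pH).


acid = buffering capacity · (pH_source − pH_target) · V
acid = 3.7 · (7.9 − 5.4) · 22

203.5000 mEq


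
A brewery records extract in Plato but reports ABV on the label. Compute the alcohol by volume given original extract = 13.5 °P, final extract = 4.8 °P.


SG = 259/(259 − P);  ABV = (OG − FG)·131.25
OG = 259/(259 − 13.5) = 1.0550
FG = 259/(259 − 4.8) = 1.0189
ABV = (1.0550 − 1.0189)·131.25

4.7390 % ABV


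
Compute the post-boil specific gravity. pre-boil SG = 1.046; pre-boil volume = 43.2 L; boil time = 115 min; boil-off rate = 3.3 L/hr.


V_post = V_pre − rate·(t/60);  SG_post = 1 + (SG_pre−1)·V_pre/V_post
V_post = 43.2 − 3.3·(115/60) = 36.8750
SG_post = 1 + (1.046 − 1)·43.2/36.8750

1.0539


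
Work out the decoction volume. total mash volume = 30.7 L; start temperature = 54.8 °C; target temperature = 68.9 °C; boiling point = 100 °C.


V_dec = V_total·(T_target − T_start)/(T_boil − T_start)
V_dec = 30.7·(68.9 − 54.8)/(100 − 54.8)

9.5768 L


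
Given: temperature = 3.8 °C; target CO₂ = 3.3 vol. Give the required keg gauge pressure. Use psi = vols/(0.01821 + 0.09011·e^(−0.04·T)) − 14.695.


psi = 3.3/(0.01821 + 0.09011·e^(−0.04·3.8)) − 14.695

19.8190 psi


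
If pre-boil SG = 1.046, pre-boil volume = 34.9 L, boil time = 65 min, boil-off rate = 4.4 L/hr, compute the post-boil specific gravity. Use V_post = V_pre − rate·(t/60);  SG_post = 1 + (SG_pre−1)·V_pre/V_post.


V_post = 34.9 − 4.4·(65/60) = 30.1333
SG_post = 1 + (1.046 − 1)·34.9/30.1333

1.0533


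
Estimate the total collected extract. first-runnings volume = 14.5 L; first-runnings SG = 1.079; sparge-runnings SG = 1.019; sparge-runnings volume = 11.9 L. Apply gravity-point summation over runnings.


total = Σ (SG_i − 1)·1000·V_i
first = (1.079 − 1)·1000·14.5 = 1145.5000
sparge = (1.019 − 1)·1000·11.9 = 226.1000
total = 1145.5000 + 226.1000

1371.6000 gravity·L


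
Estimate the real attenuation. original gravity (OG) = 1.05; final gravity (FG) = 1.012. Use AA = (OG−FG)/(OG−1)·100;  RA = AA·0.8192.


AA = (1.05 − 1.012)/(1.05 − 1)·100 = 76.0000
RA = 76.0000·0.8192

62.2592 %


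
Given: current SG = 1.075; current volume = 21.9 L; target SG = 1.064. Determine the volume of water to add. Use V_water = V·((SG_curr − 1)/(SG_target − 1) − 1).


V_water = 21.9·((1.075 − 1)/(1.064 − 1) − 1)

3.7641 L


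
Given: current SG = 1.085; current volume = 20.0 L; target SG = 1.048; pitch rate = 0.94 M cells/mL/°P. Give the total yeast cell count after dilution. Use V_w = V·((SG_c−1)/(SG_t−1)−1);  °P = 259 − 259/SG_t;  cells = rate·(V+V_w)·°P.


V_w = 20.0·((1.085−1)/(1.048−1)−1) = 15.4167
V_final = 20.0 + 15.4167 = 35.4167
°P = 259 − 259/1.048 = 11.8626
cells = 0.94·35.4167·11.8626

394.9256 billion cells


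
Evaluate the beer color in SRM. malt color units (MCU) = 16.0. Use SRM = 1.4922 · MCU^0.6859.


SRM = 1.4922 · 16.0^0.6859

9.9939 SRM


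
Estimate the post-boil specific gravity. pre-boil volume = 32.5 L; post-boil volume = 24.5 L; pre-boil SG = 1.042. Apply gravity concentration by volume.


SG_post = 1 + (SG_pre − 1)·V_pre/V_post
pts_pre = (1.042 − 1)·1000 = 42.0000
pts_post = 42.0000·32.5/24.5 = 55.7143
SG_post = 1 + 55.7143/1000

1.0557


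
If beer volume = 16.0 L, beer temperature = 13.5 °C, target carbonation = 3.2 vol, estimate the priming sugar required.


residual = 14.695·(0.01821 + 0.09011·e^(−0.04·T));  sugar = (target − residual)·4.0·V
residual = 14.695·(0.01821 + 0.09011·e^(−0.04·13.5)) = 1.0393
sugar = (3.2 − 1.0393)·4.0·16.0

138.2879 g


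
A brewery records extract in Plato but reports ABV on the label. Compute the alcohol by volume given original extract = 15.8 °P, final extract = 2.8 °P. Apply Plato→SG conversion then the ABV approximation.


SG = 259/(259 − P);  ABV = (OG − FG)·131.25
OG = 259/(259 − 15.8) = 1.0650
FG = 259/(259 − 2.8) = 1.0109
ABV = (1.0650 − 1.0109)·131.25

7.0925 % ABV


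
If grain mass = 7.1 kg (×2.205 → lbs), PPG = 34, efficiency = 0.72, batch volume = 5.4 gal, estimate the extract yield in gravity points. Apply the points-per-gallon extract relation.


points = lbs × PPG × eff / vol
lbs = 7.1 × 2.205 = 15.6555
points = 15.6555 × 34 × 0.72 / 5.4

70.9716 points


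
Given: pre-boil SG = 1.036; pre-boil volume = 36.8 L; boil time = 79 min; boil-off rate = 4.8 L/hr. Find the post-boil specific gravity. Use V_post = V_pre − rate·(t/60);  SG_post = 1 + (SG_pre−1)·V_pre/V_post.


V_post = 36.8 − 4.8·(79/60) = 30.4800
SG_post = 1 + (1.036 − 1)·36.8/30.4800

1.0435


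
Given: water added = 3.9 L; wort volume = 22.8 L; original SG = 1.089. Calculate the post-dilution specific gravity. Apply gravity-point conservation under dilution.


SG_new = 1 + (SG_old − 1)·V_old/(V_old + V_water)
pts = (1.089 − 1)·1000·22.8/(22.8 + 3.9) = 76.0000
SG_new = 1 + 76.0000/1000

1.0760


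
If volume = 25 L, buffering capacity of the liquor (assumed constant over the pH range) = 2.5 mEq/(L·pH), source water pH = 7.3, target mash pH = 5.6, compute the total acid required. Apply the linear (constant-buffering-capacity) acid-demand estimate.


acid = buffering capacity · (pH_source − pH_target) · V
acid = 2.5 · (7.3 − 5.6) · 25

106.2500 mEq


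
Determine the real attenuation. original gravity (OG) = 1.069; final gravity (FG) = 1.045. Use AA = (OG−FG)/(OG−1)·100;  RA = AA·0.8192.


AA = (1.069 − 1.045)/(1.069 − 1)·100 = 34.7826
RA = 34.7826·0.8192

28.4939 %


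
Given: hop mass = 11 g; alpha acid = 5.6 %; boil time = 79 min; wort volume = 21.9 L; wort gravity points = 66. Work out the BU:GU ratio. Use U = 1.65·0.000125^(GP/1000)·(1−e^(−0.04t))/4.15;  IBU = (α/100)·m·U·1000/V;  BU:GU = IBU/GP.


U = 1.65·0.000125^(66/1000)·(1−e^(−0.04·79))/4.15 = 0.2104
IBU = (5.6/100)·11·0.2104·1000/21.9 = 5.9175
BU:GU = 5.9175/66

0.0897


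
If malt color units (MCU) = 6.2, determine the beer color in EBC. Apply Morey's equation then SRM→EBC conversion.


SRM = 1.4922·MCU^0.6859;  EBC = SRM·1.97
SRM = 1.4922·6.2^0.6859 = 5.2159
EBC = 5.2159·1.97

10.2753 EBC


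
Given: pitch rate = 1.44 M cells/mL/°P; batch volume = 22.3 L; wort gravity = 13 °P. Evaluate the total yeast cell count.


cells (billions) = rate · V_L · °P
cells = 1.44 · 22.3 · 13

417.4560 billion cells


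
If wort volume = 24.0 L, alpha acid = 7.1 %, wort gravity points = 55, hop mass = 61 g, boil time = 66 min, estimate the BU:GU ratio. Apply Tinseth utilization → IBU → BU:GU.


U = 1.65·0.000125^(GP/1000)·(1−e^(−0.04t))/4.15;  IBU = (α/100)·m·U·1000/V;  BU:GU = IBU/GP
U = 1.65·0.000125^(55/1000)·(1−e^(−0.04·66))/4.15 = 0.2252
IBU = (7.1/100)·61·0.2252·1000/24.0 = 40.6434
BU:GU = 40.6434/55

0.7390


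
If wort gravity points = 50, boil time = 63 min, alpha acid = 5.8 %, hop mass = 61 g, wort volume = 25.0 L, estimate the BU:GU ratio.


U = 1.65·0.000125^(GP/1000)·(1−e^(−0.04t))/4.15;  IBU = (α/100)·m·U·1000/V;  BU:GU = IBU/GP
U = 1.65·0.000125^(50/1000)·(1−e^(−0.04·63))/4.15 = 0.2333
IBU = (5.8/100)·61·0.2333·1000/25.0 = 33.0119
BU:GU = 33.0119/50

0.6602


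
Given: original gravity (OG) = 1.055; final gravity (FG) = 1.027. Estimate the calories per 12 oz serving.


ABW = (OG−FG)·131.25·0.79/FG;  °P = 259 − 259/SG (for OG→OE and FG→AE);  RE = 0.1808·OE + 0.8192·AE;  Cal = (6.9·ABW + 4·(RE−0.1))·FG·3.55
ABW = (1.055 − 1.027)·131.25·0.79/1.027 = 2.8269
OE = 259 − 259/1.055 = 13.5024 °P
AE = 259 − 259/1.027 = 6.8092 °P
RE = 0.1808·13.5024 + 0.8192·6.8092 = 8.0193 °P
Cal = (6.9·2.8269 + 4·(8.0193−0.1))·1.027·3.55

186.6052 kcal


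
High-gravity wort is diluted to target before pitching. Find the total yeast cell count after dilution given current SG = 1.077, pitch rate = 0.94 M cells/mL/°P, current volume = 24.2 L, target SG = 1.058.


V_w = V·((SG_c−1)/(SG_t−1)−1);  °P = 259 − 259/SG_t;  cells = rate·(V+V_w)·°P
V_w = 24.2·((1.077−1)/(1.058−1)−1) = 7.9276
V_final = 24.2 + 7.9276 = 32.1276
°P = 259 − 259/1.058 = 14.1985
cells = 0.94·32.1276·14.1985

428.7933 billion cells


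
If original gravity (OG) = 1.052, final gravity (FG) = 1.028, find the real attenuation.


AA = (OG−FG)/(OG−1)·100;  RA = AA·0.8192
AA = (1.052 − 1.028)/(1.052 − 1)·100 = 46.1538
RA = 46.1538·0.8192

37.8092 %


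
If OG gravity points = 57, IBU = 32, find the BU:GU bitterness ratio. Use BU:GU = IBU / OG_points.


BU:GU = 32 / 57

0.5614


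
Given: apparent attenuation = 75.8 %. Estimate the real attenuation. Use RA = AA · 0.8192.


RA = 75.8 · 0.8192

62.0954 %


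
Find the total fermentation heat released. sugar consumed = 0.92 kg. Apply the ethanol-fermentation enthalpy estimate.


Q = m_sugar · 590 kJ/kg
Q = 0.92 · 590

542.8000 kJ


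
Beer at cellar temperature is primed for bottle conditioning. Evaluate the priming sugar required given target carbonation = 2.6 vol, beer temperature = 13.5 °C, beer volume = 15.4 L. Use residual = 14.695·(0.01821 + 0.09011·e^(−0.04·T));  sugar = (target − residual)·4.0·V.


residual = 14.695·(0.01821 + 0.09011·e^(−0.04·13.5)) = 1.0393
sugar = (2.6 − 1.0393)·4.0·15.4

96.1421 g


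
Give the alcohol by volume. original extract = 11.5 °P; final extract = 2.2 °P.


SG = 259/(259 − P);  ABV = (OG − FG)·131.25
OG = 259/(259 − 11.5) = 1.0465
FG = 259/(259 − 2.2) = 1.0086
ABV = (1.0465 − 1.0086)·131.25

4.9741 % ABV


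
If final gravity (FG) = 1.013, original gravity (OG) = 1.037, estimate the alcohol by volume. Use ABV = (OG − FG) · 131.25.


ABV = (1.037 − 1.013) · 131.25

3.1500 % ABV


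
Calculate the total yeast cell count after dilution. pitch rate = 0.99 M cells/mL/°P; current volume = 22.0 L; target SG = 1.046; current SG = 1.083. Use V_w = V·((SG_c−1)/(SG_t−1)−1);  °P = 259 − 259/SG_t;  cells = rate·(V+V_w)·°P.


V_w = 22.0·((1.083−1)/(1.046−1)−1) = 17.6957
V_final = 22.0 + 17.6957 = 39.6957
°P = 259 − 259/1.046 = 11.3901
cells = 0.99·39.6957·11.3901

447.6144 billion cells


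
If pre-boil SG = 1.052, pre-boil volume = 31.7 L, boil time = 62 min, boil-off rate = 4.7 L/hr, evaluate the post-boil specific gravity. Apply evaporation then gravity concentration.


V_post = V_pre − rate·(t/60);  SG_post = 1 + (SG_pre−1)·V_pre/V_post
V_post = 31.7 − 4.7·(62/60) = 26.8433
SG_post = 1 + (1.052 − 1)·31.7/26.8433

1.0614


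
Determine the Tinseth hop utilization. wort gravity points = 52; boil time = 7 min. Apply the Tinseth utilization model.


U = 1.65·0.000125^(GP/1000) · (1 − e^(−0.04·t))/4.15
bigness = 1.65·0.000125^(52/1000) = 1.0340
boil_factor = (1 − e^(−0.04·7))/4.15 = 0.0588
U = 1.0340 · 0.0588

0.0608


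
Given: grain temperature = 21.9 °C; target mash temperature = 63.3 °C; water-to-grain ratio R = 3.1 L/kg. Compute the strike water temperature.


T_strike = (0.41/R)·(T_mash − T_grain) + T_mash
T_strike = (0.41/3.1)·(63.3 − 21.9) + 63.3

68.7755 °C


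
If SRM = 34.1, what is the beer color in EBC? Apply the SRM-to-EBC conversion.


EBC = SRM · 1.97
EBC = 34.1 · 1.97

67.1770 EBC


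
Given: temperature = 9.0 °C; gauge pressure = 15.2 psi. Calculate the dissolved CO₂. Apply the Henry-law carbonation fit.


vols = (P + 14.695)·(0.01821 + 0.09011·e^(−0.04·T))
vols = (15.2 + 14.695)·(0.01821 + 0.09011·e^(−0.04·9.0))

2.4238 volumes


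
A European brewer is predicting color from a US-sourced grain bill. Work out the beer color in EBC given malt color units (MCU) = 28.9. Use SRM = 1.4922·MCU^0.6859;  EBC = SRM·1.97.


SRM = 1.4922·28.9^0.6859 = 14.9919
EBC = 14.9919·1.97

29.5341 EBC


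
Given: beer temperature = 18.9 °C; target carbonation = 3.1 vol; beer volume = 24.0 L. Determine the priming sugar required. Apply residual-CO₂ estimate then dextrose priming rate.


residual = 14.695·(0.01821 + 0.09011·e^(−0.04·T));  sugar = (target − residual)·4.0·V
residual = 14.695·(0.01821 + 0.09011·e^(−0.04·18.9)) = 0.8893
sugar = (3.1 − 0.8893)·4.0·24.0

212.2228 g


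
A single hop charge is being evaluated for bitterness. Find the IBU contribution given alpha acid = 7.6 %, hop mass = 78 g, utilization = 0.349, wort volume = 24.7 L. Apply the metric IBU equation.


IBU = (α/100)·mass·U·1000 / V
IBU = (7.6/100)·78·0.349·1000 / 24.7

83.7600 IBU


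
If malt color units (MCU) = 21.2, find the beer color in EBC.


SRM = 1.4922·MCU^0.6859;  EBC = SRM·1.97
SRM = 1.4922·21.2^0.6859 = 12.1216
EBC = 12.1216·1.97

23.8796 EBC


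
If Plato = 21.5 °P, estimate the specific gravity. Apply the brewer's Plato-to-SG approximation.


SG = 259/(259 − P)
SG = 259/(259 − 21.5)

1.0905


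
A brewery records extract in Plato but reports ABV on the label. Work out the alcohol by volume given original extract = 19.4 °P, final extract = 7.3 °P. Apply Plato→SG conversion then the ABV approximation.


SG = 259/(259 − P);  ABV = (OG − FG)·131.25
OG = 259/(259 − 19.4) = 1.0810
FG = 259/(259 − 7.3) = 1.0290
ABV = (1.0810 − 1.0290)·131.25

6.8205 % ABV


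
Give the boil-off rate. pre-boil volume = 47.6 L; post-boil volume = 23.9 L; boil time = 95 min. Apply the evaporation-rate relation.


rate = (V_pre − V_post) / (t_min/60)
rate = (47.6 − 23.9) / (95/60)

14.9684 L/hr


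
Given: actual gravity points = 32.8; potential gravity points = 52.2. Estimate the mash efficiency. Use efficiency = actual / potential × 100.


efficiency = 32.8 / 52.2 × 100

62.8352 %


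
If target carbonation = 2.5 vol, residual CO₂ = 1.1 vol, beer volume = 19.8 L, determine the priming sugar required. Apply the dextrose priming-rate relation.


sugar = (target − residual)·4.0·V
sugar = (2.5 − 1.1)·4.0·19.8

110.8800 g


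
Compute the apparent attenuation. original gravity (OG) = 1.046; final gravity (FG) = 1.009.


AA = (OG − FG)/(OG − 1) · 100
AA = (1.046 − 1.009)/(1.046 − 1) · 100

80.4348 %


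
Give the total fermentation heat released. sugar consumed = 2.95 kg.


Q = m_sugar · 590 kJ/kg
Q = 2.95 · 590

1740.5000 kJ


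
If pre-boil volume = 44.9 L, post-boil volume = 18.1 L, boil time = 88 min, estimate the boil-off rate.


rate = (V_pre − V_post) / (t_min/60)
rate = (44.9 − 18.1) / (88/60)

18.2727 L/hr


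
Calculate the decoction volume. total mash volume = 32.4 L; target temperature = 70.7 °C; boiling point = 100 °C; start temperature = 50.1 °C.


V_dec = V_total·(T_target − T_start)/(T_boil − T_start)
V_dec = 32.4·(70.7 − 50.1)/(100 − 50.1)

13.3756 L


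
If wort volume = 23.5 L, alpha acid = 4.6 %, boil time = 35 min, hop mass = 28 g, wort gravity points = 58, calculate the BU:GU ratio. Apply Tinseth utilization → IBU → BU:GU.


U = 1.65·0.000125^(GP/1000)·(1−e^(−0.04t))/4.15;  IBU = (α/100)·m·U·1000/V;  BU:GU = IBU/GP
U = 1.65·0.000125^(58/1000)·(1−e^(−0.04·35))/4.15 = 0.1779
IBU = (4.6/100)·28·0.1779·1000/23.5 = 9.7484
BU:GU = 9.7484/58

0.1681


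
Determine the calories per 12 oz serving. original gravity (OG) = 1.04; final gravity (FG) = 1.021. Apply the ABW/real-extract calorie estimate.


ABW = (OG−FG)·131.25·0.79/FG;  °P = 259 − 259/SG (for OG→OE and FG→AE);  RE = 0.1808·OE + 0.8192·AE;  Cal = (6.9·ABW + 4·(RE−0.1))·FG·3.55
ABW = (1.04 − 1.021)·131.25·0.79/1.021 = 1.9295
OE = 259 − 259/1.04 = 9.9615 °P
AE = 259 − 259/1.021 = 5.3271 °P
RE = 0.1808·9.9615 + 0.8192·5.3271 = 6.1650 °P
Cal = (6.9·1.9295 + 4·(6.1650−0.1))·1.021·3.55

136.1887 kcal


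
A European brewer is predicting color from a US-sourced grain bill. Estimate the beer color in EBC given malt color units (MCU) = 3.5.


SRM = 1.4922·MCU^0.6859;  EBC = SRM·1.97
SRM = 1.4922·3.5^0.6859 = 3.5237
EBC = 3.5237·1.97

6.9418 EBC


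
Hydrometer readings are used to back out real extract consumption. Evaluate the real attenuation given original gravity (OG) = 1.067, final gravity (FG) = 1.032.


AA = (OG−FG)/(OG−1)·100;  RA = AA·0.8192
AA = (1.067 − 1.032)/(1.067 − 1)·100 = 52.2388
RA = 52.2388·0.8192

42.7940 %


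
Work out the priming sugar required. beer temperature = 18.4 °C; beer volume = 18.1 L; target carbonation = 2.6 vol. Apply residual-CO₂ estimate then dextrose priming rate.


residual = 14.695·(0.01821 + 0.09011·e^(−0.04·T));  sugar = (target − residual)·4.0·V
residual = 14.695·(0.01821 + 0.09011·e^(−0.04·18.4)) = 0.9019
sugar = (2.6 − 0.9019)·4.0·18.1

122.9420 g


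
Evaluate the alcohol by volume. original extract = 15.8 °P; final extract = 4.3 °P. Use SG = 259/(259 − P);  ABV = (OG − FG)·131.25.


OG = 259/(259 − 15.8) = 1.0650
FG = 259/(259 − 4.3) = 1.0169
ABV = (1.0650 − 1.0169)·131.25

6.3111 % ABV


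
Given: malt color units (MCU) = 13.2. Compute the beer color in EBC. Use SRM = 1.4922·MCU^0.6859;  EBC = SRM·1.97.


SRM = 1.4922·13.2^0.6859 = 8.7585
EBC = 8.7585·1.97

17.2542 EBC


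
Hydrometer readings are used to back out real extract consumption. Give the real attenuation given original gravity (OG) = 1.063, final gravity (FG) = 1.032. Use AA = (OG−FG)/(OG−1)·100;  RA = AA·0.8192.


AA = (1.063 − 1.032)/(1.063 − 1)·100 = 49.2063
RA = 49.2063·0.8192

40.3098 %


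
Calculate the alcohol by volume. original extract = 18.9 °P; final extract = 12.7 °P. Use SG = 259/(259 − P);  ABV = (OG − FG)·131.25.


OG = 259/(259 − 18.9) = 1.0787
FG = 259/(259 − 12.7) = 1.0516
ABV = (1.0787 − 1.0516)·131.25

3.5640 % ABV


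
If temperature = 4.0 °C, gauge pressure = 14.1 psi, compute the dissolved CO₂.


vols = (P + 14.695)·(0.01821 + 0.09011·e^(−0.04·T))
vols = (14.1 + 14.695)·(0.01821 + 0.09011·e^(−0.04·4.0))

2.7354 volumes


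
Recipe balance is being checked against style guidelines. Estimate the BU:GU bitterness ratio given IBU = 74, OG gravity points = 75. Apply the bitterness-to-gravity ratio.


BU:GU = IBU / OG_points
BU:GU = 74 / 75

0.9867


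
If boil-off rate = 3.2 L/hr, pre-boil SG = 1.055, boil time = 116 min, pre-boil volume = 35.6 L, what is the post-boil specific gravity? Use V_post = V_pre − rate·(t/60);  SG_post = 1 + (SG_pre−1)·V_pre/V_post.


V_post = 35.6 − 3.2·(116/60) = 29.4133
SG_post = 1 + (1.055 − 1)·35.6/29.4133

1.0666


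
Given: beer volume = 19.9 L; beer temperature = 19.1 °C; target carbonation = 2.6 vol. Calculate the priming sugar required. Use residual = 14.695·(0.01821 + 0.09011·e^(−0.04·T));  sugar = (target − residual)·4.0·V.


residual = 14.695·(0.01821 + 0.09011·e^(−0.04·19.1)) = 0.8844
sugar = (2.6 − 0.8844)·4.0·19.9

136.5624 g


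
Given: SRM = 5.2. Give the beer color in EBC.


EBC = SRM · 1.97
EBC = 5.2 · 1.97

10.2440 EBC


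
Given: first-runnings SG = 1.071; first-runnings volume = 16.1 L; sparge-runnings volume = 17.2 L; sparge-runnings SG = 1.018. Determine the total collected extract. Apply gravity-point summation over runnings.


total = Σ (SG_i − 1)·1000·V_i
first = (1.071 − 1)·1000·16.1 = 1143.1000
sparge = (1.018 − 1)·1000·17.2 = 309.6000
total = 1143.1000 + 309.6000

1452.7000 gravity·L


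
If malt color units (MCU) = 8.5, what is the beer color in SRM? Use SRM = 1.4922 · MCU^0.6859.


SRM = 1.4922 · 8.5^0.6859

6.4761 SRM


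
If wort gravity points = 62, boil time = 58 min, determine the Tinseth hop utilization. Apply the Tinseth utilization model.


U = 1.65·0.000125^(GP/1000) · (1 − e^(−0.04·t))/4.15
bigness = 1.65·0.000125^(62/1000) = 0.9451
boil_factor = (1 − e^(−0.04·58))/4.15 = 0.2173
U = 0.9451 · 0.2173

0.2054


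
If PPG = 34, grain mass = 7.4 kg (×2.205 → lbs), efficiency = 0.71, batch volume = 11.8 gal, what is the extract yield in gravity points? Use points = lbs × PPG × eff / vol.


lbs = 7.4 × 2.205 = 16.3170
points = 16.3170 × 34 × 0.71 / 11.8

33.3807 points


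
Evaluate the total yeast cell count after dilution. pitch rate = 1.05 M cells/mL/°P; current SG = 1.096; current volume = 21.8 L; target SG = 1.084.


V_w = V·((SG_c−1)/(SG_t−1)−1);  °P = 259 − 259/SG_t;  cells = rate·(V+V_w)·°P
V_w = 21.8·((1.096−1)/(1.084−1)−1) = 3.1143
V_final = 21.8 + 3.1143 = 24.9143
°P = 259 − 259/1.084 = 20.0701
cells = 1.05·24.9143·20.0701

525.0341 billion cells


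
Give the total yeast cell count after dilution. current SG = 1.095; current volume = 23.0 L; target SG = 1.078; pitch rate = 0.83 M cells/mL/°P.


V_w = V·((SG_c−1)/(SG_t−1)−1);  °P = 259 − 259/SG_t;  cells = rate·(V+V_w)·°P
V_w = 23.0·((1.095−1)/(1.078−1)−1) = 5.0128
V_final = 23.0 + 5.0128 = 28.0128
°P = 259 − 259/1.078 = 18.7403
cells = 0.83·28.0128·18.7403

435.7231 billion cells


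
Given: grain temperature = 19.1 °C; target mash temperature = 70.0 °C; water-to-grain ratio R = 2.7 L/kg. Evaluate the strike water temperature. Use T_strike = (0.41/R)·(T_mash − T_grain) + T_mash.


T_strike = (0.41/2.7)·(70.0 − 19.1) + 70.0

77.7293 °C


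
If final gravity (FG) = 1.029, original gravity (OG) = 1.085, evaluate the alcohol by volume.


ABV = (OG − FG) · 131.25
ABV = (1.085 − 1.029) · 131.25

7.3500 % ABV


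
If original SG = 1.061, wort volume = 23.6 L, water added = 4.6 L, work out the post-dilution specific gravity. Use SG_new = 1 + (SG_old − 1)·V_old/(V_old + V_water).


pts = (1.061 − 1)·1000·23.6/(23.6 + 4.6) = 51.0496
SG_new = 1 + 51.0496/1000

1.0510


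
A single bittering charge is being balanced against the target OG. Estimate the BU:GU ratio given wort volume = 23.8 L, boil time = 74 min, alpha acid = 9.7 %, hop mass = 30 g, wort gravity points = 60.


U = 1.65·0.000125^(GP/1000)·(1−e^(−0.04t))/4.15;  IBU = (α/100)·m·U·1000/V;  BU:GU = IBU/GP
U = 1.65·0.000125^(60/1000)·(1−e^(−0.04·74))/4.15 = 0.2199
IBU = (9.7/100)·30·0.2199·1000/23.8 = 26.8818
BU:GU = 26.8818/60

0.4480


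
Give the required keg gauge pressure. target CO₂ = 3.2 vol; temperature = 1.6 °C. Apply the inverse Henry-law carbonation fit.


psi = vols/(0.01821 + 0.09011·e^(−0.04·T)) − 14.695
psi = 3.2/(0.01821 + 0.09011·e^(−0.04·1.6)) − 14.695

16.4535 psi


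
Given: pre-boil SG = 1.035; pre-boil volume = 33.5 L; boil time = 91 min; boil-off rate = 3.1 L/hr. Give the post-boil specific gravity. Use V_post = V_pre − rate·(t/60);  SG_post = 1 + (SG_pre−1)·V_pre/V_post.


V_post = 33.5 − 3.1·(91/60) = 28.7983
SG_post = 1 + (1.035 − 1)·33.5/28.7983

1.0407


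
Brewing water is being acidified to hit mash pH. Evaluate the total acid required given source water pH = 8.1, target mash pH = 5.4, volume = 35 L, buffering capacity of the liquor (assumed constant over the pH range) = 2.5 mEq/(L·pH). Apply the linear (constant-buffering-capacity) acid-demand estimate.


acid = buffering capacity · (pH_source − pH_target) · V
acid = 2.5 · (8.1 − 5.4) · 35

236.2500 mEq


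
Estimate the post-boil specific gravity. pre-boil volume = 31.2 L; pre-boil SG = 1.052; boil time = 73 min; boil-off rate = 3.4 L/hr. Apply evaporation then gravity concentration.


V_post = V_pre − rate·(t/60);  SG_post = 1 + (SG_pre−1)·V_pre/V_post
V_post = 31.2 − 3.4·(73/60) = 27.0633
SG_post = 1 + (1.052 − 1)·31.2/27.0633

1.0599


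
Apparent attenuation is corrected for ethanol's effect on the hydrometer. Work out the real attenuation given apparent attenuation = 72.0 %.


RA = AA · 0.8192
RA = 72.0 · 0.8192

58.9824 %


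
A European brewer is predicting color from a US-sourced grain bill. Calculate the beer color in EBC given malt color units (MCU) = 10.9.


SRM = 1.4922·MCU^0.6859;  EBC = SRM·1.97
SRM = 1.4922·10.9^0.6859 = 7.6806
EBC = 7.6806·1.97

15.1309 EBC


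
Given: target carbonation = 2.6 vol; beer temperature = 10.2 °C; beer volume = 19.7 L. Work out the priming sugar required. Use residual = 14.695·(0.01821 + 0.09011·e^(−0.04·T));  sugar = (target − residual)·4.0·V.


residual = 14.695·(0.01821 + 0.09011·e^(−0.04·10.2)) = 1.1481
sugar = (2.6 − 1.1481)·4.0·19.7

114.4067 g


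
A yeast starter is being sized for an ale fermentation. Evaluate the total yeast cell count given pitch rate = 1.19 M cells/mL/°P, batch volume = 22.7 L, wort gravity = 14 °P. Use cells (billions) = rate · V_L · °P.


cells = 1.19 · 22.7 · 14

378.1820 billion cells


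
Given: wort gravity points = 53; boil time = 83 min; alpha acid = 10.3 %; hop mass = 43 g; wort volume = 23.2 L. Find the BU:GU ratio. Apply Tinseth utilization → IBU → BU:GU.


U = 1.65·0.000125^(GP/1000)·(1−e^(−0.04t))/4.15;  IBU = (α/100)·m·U·1000/V;  BU:GU = IBU/GP
U = 1.65·0.000125^(53/1000)·(1−e^(−0.04·83))/4.15 = 0.2380
IBU = (10.3/100)·43·0.2380·1000/23.2 = 45.4358
BU:GU = 45.4358/53

0.8573


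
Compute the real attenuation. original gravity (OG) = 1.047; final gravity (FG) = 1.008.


AA = (OG−FG)/(OG−1)·100;  RA = AA·0.8192
AA = (1.047 − 1.008)/(1.047 − 1)·100 = 82.9787
RA = 82.9787·0.8192

67.9762 %


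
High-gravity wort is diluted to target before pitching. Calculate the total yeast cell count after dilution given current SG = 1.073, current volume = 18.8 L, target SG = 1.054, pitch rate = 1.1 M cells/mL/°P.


V_w = V·((SG_c−1)/(SG_t−1)−1);  °P = 259 − 259/SG_t;  cells = rate·(V+V_w)·°P
V_w = 18.8·((1.073−1)/(1.054−1)−1) = 6.6148
V_final = 18.8 + 6.6148 = 25.4148
°P = 259 − 259/1.054 = 13.2694
cells = 1.1·25.4148·13.2694

370.9647 billion cells


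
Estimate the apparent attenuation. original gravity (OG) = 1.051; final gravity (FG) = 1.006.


AA = (OG − FG)/(OG − 1) · 100
AA = (1.051 − 1.006)/(1.051 − 1) · 100

88.2353 %


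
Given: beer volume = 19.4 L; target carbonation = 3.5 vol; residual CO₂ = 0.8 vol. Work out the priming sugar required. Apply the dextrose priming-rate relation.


sugar = (target − residual)·4.0·V
sugar = (3.5 − 0.8)·4.0·19.4

209.5200 g


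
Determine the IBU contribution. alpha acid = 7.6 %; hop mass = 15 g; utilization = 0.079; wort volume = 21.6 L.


IBU = (α/100)·mass·U·1000 / V
IBU = (7.6/100)·15·0.079·1000 / 21.6

4.1694 IBU


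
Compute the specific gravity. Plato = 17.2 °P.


SG = 259/(259 − P)
SG = 259/(259 − 17.2)

1.0711


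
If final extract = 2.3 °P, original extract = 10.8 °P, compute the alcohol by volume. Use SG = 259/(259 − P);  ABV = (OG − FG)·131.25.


OG = 259/(259 − 10.8) = 1.0435
FG = 259/(259 − 2.3) = 1.0090
ABV = (1.0435 − 1.0090)·131.25

4.5351 % ABV


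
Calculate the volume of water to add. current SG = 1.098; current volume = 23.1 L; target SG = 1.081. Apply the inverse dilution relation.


V_water = V·((SG_curr − 1)/(SG_target − 1) − 1)
V_water = 23.1·((1.098 − 1)/(1.081 − 1) − 1)

4.8481 L


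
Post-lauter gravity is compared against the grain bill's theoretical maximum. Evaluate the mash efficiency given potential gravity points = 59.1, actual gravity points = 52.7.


efficiency = actual / potential × 100
efficiency = 52.7 / 59.1 × 100

89.1709 %


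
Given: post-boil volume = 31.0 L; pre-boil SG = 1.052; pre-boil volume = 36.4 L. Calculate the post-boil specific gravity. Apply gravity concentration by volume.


SG_post = 1 + (SG_pre − 1)·V_pre/V_post
pts_pre = (1.052 − 1)·1000 = 52.0000
pts_post = 52.0000·36.4/31.0 = 61.0581
SG_post = 1 + 61.0581/1000

1.0611


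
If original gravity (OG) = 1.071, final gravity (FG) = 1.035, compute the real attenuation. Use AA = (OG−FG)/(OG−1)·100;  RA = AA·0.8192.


AA = (1.071 − 1.035)/(1.071 − 1)·100 = 50.7042
RA = 50.7042·0.8192

41.5369 %


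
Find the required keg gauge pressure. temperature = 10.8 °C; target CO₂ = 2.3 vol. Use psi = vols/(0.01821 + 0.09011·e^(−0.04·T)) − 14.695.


psi = 2.3/(0.01821 + 0.09011·e^(−0.04·10.8)) − 14.695

15.2880 psi


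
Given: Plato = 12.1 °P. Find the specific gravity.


SG = 259/(259 − P)
SG = 259/(259 − 12.1)

1.0490


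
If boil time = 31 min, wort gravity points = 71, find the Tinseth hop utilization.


U = 1.65·0.000125^(GP/1000) · (1 − e^(−0.04·t))/4.15
bigness = 1.65·0.000125^(71/1000) = 0.8717
boil_factor = (1 − e^(−0.04·31))/4.15 = 0.1712
U = 0.8717 · 0.1712

0.1493


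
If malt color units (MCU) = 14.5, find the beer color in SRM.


SRM = 1.4922 · MCU^0.6859
SRM = 1.4922 · 14.5^0.6859

9.3413 SRM


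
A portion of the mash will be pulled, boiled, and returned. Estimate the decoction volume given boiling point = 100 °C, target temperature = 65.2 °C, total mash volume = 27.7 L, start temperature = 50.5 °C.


V_dec = V_total·(T_target − T_start)/(T_boil − T_start)
V_dec = 27.7·(65.2 − 50.5)/(100 − 50.5)

8.2261 L
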